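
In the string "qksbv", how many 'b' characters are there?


Input string: 'qksbv'
Target character: 'b'
Scan each position: s[3]='b'
Matches found at indices: 3
Total: 1


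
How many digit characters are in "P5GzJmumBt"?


Input string: 'P5GzJmumBt'
Operation: count digit characters (0-9)
Scan: 'P', '5'(digit), 'G', 'z', 'J', 'm', 'u', 'm', 'B', 't'
Digits found: 1
Result: 1


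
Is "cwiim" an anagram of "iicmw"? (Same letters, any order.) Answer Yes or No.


String 1: 'iicmw' -> sorted: 'ciimw'
String 2: 'cwiim' -> sorted: 'ciimw'
Compare sorted forms: 'ciimw' == 'ciimw'
Anagram: Yes


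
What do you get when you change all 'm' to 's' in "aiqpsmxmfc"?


Input string: 'aiqpsmxmfc'
Operation: replace 'm' with 's'
Positions of 'm': 5, 7
After replacement: aiqpssxsfc


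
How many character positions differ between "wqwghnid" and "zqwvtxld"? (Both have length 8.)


String 1: 'wqwghnid'
String 2: 'zqwvtxld'
Compare each position: pos 0: 'w'!='z', pos 1: 'q'=='q', pos 2: 'w'=='w', pos 3: 'g'!='v', pos 4: 'h'!='t', pos 5: 'n'!='x', pos 6: 'i'!='l', pos 7: 'd'=='d'
Differing positions: 5
Hamming distance: 5


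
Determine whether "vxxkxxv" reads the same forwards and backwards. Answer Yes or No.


Input string: 'vxxkxxv'
Reversed: 'vxxkxxv'
Compare pairs: s[0]='v' vs s[6]='v' (match), s[1]='x' vs s[5]='x' (match), s[2]='x' vs s[4]='x' (match)
Palindrome: Yes


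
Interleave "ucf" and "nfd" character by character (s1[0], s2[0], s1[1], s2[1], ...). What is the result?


String 1: 'ucf'
String 2: 'nfd'
Operation: alternate characters
Pairs: 'u'+'n', 'c'+'f', 'f'+'d'
Result: uncffd


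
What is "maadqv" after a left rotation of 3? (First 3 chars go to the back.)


Input: 'maadqv', shift = 3
Operation: split at index 3 and swap parts
Front part s[0:3] = 'maa'
Back part s[3:] = 'dqv'
Rotated = back + front = 'dqv' + 'maa'
Result: dqvmaa


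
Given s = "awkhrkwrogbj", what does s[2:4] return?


Input string: 'awkhrkwrogbj'
Operation: slice [2:4]
Extract characters: s[2]='k', s[3]='h'
Result: kh


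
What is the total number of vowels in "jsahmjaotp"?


Input string: 'jsahmjaotp'
Operation: count vowels (a, e, i, o, u)
Scan: s[0]='j', s[1]='s', s[2]='a' (vowel), s[3]='h', s[4]='m', s[5]='j', s[6]='a' (vowel), s[7]='o' (vowel), s[8]='t', s[9]='p'
Vowels found: 3
Result: 3


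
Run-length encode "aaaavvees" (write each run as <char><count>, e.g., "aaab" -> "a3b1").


Input: 'aaaavvees'
Operation: identify consecutive runs
Runs: 'aaaa' -> a4, 'vv' -> v2, 'ee' -> e2, 's' -> s1
Encoded: a4v2e2s1


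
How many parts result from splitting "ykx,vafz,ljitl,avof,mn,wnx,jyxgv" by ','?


Input string: 'ykx,vafz,ljitl,avof,mn,wnx,jyxgv'
Delimiter: ','
Split result: 'ykx', 'vafz', 'ljitl', 'avof', 'mn', 'wnx', 'jyxgv'
Number of parts: 7


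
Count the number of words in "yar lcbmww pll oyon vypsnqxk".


Input string: 'yar lcbmww pll oyon vypsnqxk'
Operation: split by spaces
Words found: 'yar', 'lcbmww', 'pll', 'oyon', 'vypsnqxk'
Word count: 5


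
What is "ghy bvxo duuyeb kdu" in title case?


Input string: 'ghy bvxo duuyeb kdu'
Operation: capitalize first letter of each word
Word transformations: 'ghy'->'Ghy', 'bvxo'->'Bvxo', 'duuyeb'->'Duuyeb', 'kdu'->'Kdu'
Result: Ghy Bvxo Duuyeb Kdu


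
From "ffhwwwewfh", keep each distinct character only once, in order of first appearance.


Input: 'ffhwwwewfh'
Operation: keep first occurrence of each character
Scan: s[0]='f' new -> keep; s[1]='f' seen -> skip; s[2]='h' new -> keep; s[3]='w' new -> keep; s[4]='w' seen -> skip; s[5]='w' seen -> skip; s[6]='e' new -> keep; s[7]='w' seen -> skip; s[8]='f' seen -> skip; s[9]='h' seen -> skip
Result: fhwe


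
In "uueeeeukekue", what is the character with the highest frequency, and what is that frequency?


Input: 'uueeeeukekue'
Operation: tally each character
Counts: 'e':6, 'k':2, 'u':4
Maximum: 'e' appears 6 times


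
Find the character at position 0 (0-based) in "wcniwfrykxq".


Input string: 'wcniwfrykxq'
Operation: get character at index 0
Index mapping: s[0]='w'
Result: 'w'


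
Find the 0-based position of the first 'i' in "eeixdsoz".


Input string: 'eeixdsoz'
Target: 'i'
Scanning left to right: s[0]='e', s[1]='e', s[2]='i'
First match at index: 2


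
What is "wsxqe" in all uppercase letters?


Input string: 'wsxqe'
Operation: convert each letter to uppercase
Mapping: 'w'->'W', 's'->'S', 'x'->'X', 'q'->'Q', 'e'->'E'
Result: WSXQE


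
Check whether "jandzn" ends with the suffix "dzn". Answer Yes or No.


Input string: 'jandzn'
Suffix to check: 'dzn'
Last 3 characters of input: 'dzn'
Match: True
Result: Yes


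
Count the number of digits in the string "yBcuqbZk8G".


Input string: 'yBcuqbZk8G'
Operation: count digit characters (0-9)
Scan: 'y', 'B', 'c', 'u', 'q', 'b', 'Z', 'k', '8'(digit), 'G'
Digits found: 1
Result: 1


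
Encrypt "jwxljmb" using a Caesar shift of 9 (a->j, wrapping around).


Input: 'jwxljmb', shift = 9
Operation: for each letter, (position + 9) mod 26
Mapping: 'j'(9+9=18)->'s', 'w'(22+9=31, 31 mod 26=5)->'f', 'x'(23+9=32, 32 mod 26=6)->'g', 'l'(11+9=20)->'u', 'j'(9+9=18)->'s', 'm'(12+9=21)->'v', 'b'(1+9=10)->'k'
Result: sfgusvk


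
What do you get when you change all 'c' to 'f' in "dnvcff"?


Input string: 'dnvcff'
Operation: replace 'c' with 'f'
Positions of 'c': 3
After replacement: dnvfff


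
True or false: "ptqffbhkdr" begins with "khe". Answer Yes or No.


Input string: 'ptqffbhkdr'
Prefix to check: 'khe'
First 3 characters of input: 'ptq'
Match: False
Result: No


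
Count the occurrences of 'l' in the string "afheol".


Input string: 'afheol'
Target character: 'l'
Scan each position: s[5]='l'
Matches found at indices: 5
Total: 1


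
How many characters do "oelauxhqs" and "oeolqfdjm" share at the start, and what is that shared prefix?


String 1: 'oelauxhqs'
String 2: 'oeolqfdjm'
Compare position by position:
pos 0: 'o' vs 'o' match
pos 1: 'e' vs 'e' match
pos 2: 'l' vs 'o' differ -> stop
Longest common prefix: "oe" (length 2)


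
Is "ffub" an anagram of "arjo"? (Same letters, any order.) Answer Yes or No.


String 1: 'arjo' -> sorted: 'ajor'
String 2: 'ffub' -> sorted: 'bffu'
Compare sorted forms: 'ajor' != 'bffu'
Anagram: No


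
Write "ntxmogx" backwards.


Input string: 'ntxmogx'
Operation: reverse character order
Original order: 'n' -> 't' -> 'x' -> 'm' -> 'o' -> 'g' -> 'x'
Reversed order: 'x' -> 'g' -> 'o' -> 'm' -> 'x' -> 't' -> 'n'
Result: xgomxtn


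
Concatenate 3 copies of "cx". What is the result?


Input string: 'cx'
Operation: repeat 3 times
Concatenation: 'cx' + 'cx' + 'cx'
Result: cxcxcx


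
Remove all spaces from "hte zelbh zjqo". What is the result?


Input string: 'hte zelbh zjqo'
Operation: remove all spaces
Words: 'hte', 'zelbh', 'zjqo'
Join without spaces: htezelbhzjqo


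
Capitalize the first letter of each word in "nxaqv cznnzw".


Input string: 'nxaqv cznnzw'
Operation: capitalize first letter of each word
Word transformations: 'nxaqv'->'Nxaqv', 'cznnzw'->'Cznnzw'
Result: Nxaqv Cznnzw


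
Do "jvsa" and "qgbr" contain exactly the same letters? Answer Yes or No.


String 1: 'jvsa' -> sorted: 'ajsv'
String 2: 'qgbr' -> sorted: 'bgqr'
Compare sorted forms: 'ajsv' != 'bgqr'
Anagram: No


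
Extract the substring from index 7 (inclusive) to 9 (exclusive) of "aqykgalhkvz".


Input string: 'aqykgalhkvz'
Operation: slice [7:9]
Extract characters: s[7]='h', s[8]='k'
Result: hk


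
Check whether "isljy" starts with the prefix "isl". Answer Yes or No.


Input string: 'isljy'
Prefix to check: 'isl'
First 3 characters of input: 'isl'
Match: True
Result: Yes


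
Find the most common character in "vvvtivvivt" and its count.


Input: 'vvvtivvivt'
Operation: tally each character
Counts: 'i':2, 't':2, 'v':6
Maximum: 'v' appears 6 times


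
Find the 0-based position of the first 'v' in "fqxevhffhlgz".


Input string: 'fqxevhffhlgz'
Target: 'v'
Scanning left to right: s[0]='f', s[1]='q', s[2]='x', s[3]='e', s[4]='v'
First match at index: 4


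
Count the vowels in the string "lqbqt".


Input string: 'lqbqt'
Operation: count vowels (a, e, i, o, u)
Scan: s[0]='l', s[1]='q', s[2]='b', s[3]='q', s[4]='t'
Vowels found: 0
Result: 0


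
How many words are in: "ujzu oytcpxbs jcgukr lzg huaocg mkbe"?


Input string: 'ujzu oytcpxbs jcgukr lzg huaocg mkbe'
Operation: split by spaces
Words found: 'ujzu', 'oytcpxbs', 'jcgukr', 'lzg', 'huaocg', 'mkbe'
Word count: 6


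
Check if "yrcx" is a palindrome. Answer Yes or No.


Input string: 'yrcx'
Reversed: 'xcry'
Compare pairs: s[0]='y' vs s[3]='x' (mismatch), s[1]='r' vs s[2]='c' (mismatch)
Palindrome: No


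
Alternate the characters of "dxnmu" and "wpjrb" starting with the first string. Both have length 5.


String 1: 'dxnmu'
String 2: 'wpjrb'
Operation: alternate characters
Pairs: 'd'+'w', 'x'+'p', 'n'+'j', 'm'+'r', 'u'+'b'
Result: dwxpnjmrub


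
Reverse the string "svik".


Input string: 'svik'
Operation: reverse character order
Original order: 's' -> 'v' -> 'i' -> 'k'
Reversed order: 'k' -> 'i' -> 'v' -> 's'
Result: kivs


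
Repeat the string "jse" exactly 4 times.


Input string: 'jse'
Operation: repeat 4 times
Concatenation: 'jse' + 'jse' + 'jse' + 'jse'
Result: jsejsejsejse


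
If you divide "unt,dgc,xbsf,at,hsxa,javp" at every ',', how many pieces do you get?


Input string: 'unt,dgc,xbsf,at,hsxa,javp'
Delimiter: ','
Split result: 'unt', 'dgc', 'xbsf', 'at', 'hsxa', 'javp'
Number of parts: 6


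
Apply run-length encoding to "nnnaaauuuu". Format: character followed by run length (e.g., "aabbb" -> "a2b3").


Input: 'nnnaaauuuu'
Operation: identify consecutive runs
Runs: 'nnn' -> n3, 'aaa' -> a3, 'uuuu' -> u4
Encoded: n3a3u4


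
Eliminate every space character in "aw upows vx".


Input string: 'aw upows vx'
Operation: remove all spaces
Words: 'aw', 'upows', 'vx'
Join without spaces: awupowsvx


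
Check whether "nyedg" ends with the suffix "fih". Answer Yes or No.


Input string: 'nyedg'
Suffix to check: 'fih'
Last 3 characters of input: 'edg'
Match: False
Result: No


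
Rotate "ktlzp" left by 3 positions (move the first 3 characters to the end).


Input: 'ktlzp', shift = 3
Operation: split at index 3 and swap parts
Front part s[0:3] = 'ktl'
Back part s[3:] = 'zp'
Rotated = back + front = 'zp' + 'ktl'
Result: zpktl


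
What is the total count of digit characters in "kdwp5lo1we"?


Input string: 'kdwp5lo1we'
Operation: count digit characters (0-9)
Scan: 'k', 'd', 'w', 'p', '5'(digit), 'l', 'o', '1'(digit), 'w', 'e'
Digits found: 2
Result: 2


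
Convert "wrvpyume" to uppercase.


Input string: 'wrvpyume'
Operation: convert each letter to uppercase
Mapping: 'w'->'W', 'r'->'R', 'v'->'V', 'p'->'P', 'y'->'Y', 'u'->'U', 'm'->'M', 'e'->'E'
Result: WRVPYUME


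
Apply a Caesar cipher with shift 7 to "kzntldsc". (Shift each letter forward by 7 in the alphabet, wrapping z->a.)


Input: 'kzntldsc', shift = 7
Operation: for each letter, (position + 7) mod 26
Mapping: 'k'(10+7=17)->'r', 'z'(25+7=32, 32 mod 26=6)->'g', 'n'(13+7=20)->'u', 't'(19+7=26, 26 mod 26=0)->'a', 'l'(11+7=18)->'s', 'd'(3+7=10)->'k', 's'(18+7=25)->'z', 'c'(2+7=9)->'j'
Result: rguaskzj


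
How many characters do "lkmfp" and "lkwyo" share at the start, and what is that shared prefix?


String 1: 'lkmfp'
String 2: 'lkwyo'
Compare position by position:
pos 0: 'l' vs 'l' match
pos 1: 'k' vs 'k' match
pos 2: 'm' vs 'w' differ -> stop
Longest common prefix: "lk" (length 2)


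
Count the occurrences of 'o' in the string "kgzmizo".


Input string: 'kgzmizo'
Target character: 'o'
Scan each position: s[6]='o'
Matches found at indices: 6
Total: 1


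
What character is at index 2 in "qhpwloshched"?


Input string: 'qhpwloshched'
Operation: get character at index 2
Index mapping: s[0]='q', s[1]='h', s[2]='p'
Result: 'p'


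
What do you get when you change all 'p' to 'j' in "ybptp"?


Input string: 'ybptp'
Operation: replace 'p' with 'j'
Positions of 'p': 2, 4
After replacement: ybjtj


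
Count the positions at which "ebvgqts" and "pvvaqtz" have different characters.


String 1: 'ebvgqts'
String 2: 'pvvaqtz'
Compare each position: pos 0: 'e'!='p', pos 1: 'b'!='v', pos 2: 'v'=='v', pos 3: 'g'!='a', pos 4: 'q'=='q', pos 5: 't'=='t', pos 6: 's'!='z'
Differing positions: 4
Hamming distance: 4


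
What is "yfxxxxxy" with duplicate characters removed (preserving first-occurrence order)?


Input: 'yfxxxxxy'
Operation: keep first occurrence of each character
Scan: s[0]='y' new -> keep; s[1]='f' new -> keep; s[2]='x' new -> keep; s[3]='x' seen -> skip; s[4]='x' seen -> skip; s[5]='x' seen -> skip; s[6]='x' seen -> skip; s[7]='y' seen -> skip
Result: yfx


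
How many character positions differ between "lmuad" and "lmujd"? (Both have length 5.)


String 1: 'lmuad'
String 2: 'lmujd'
Compare each position: pos 0: 'l'=='l', pos 1: 'm'=='m', pos 2: 'u'=='u', pos 3: 'a'!='j', pos 4: 'd'=='d'
Differing positions: 1
Hamming distance: 1


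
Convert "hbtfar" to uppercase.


Input string: 'hbtfar'
Operation: convert each letter to uppercase
Mapping: 'h'->'H', 'b'->'B', 't'->'T', 'f'->'F', 'a'->'A', 'r'->'R'
Result: HBTFAR


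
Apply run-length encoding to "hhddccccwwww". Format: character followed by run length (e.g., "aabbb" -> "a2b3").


Input: 'hhddccccwwww'
Operation: identify consecutive runs
Runs: 'hh' -> h2, 'dd' -> d2, 'cccc' -> c4, 'wwww' -> w4
Encoded: h2d2c4w4


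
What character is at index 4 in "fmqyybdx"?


Input string: 'fmqyybdx'
Operation: get character at index 4
Index mapping: s[0]='f', s[1]='m', s[2]='q', s[3]='y', s[4]='y'
Result: 'y'


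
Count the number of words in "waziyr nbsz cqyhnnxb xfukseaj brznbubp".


Input string: 'waziyr nbsz cqyhnnxb xfukseaj brznbubp'
Operation: split by spaces
Words found: 'waziyr', 'nbsz', 'cqyhnnxb', 'xfukseaj', 'brznbubp'
Word count: 5


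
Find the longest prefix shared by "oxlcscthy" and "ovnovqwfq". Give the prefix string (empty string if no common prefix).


String 1: 'oxlcscthy'
String 2: 'ovnovqwfq'
Compare position by position:
pos 0: 'o' vs 'o' match
pos 1: 'x' vs 'v' differ -> stop
Longest common prefix: "o" (length 1)


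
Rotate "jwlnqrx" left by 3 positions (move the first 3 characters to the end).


Input: 'jwlnqrx', shift = 3
Operation: split at index 3 and swap parts
Front part s[0:3] = 'jwl'
Back part s[3:] = 'nqrx'
Rotated = back + front = 'nqrx' + 'jwl'
Result: nqrxjwl


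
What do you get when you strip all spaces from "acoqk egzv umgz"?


Input string: 'acoqk egzv umgz'
Operation: remove all spaces
Words: 'acoqk', 'egzv', 'umgz'
Join without spaces: acoqkegzvumgz


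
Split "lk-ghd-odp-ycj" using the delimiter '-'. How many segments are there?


Input string: 'lk-ghd-odp-ycj'
Delimiter: '-'
Split result: 'lk', 'ghd', 'odp', 'ycj'
Number of parts: 4


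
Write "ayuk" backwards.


Input string: 'ayuk'
Operation: reverse character order
Original order: 'a' -> 'y' -> 'u' -> 'k'
Reversed order: 'k' -> 'u' -> 'y' -> 'a'
Result: kuya


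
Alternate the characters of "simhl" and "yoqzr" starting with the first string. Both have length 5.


String 1: 'simhl'
String 2: 'yoqzr'
Operation: alternate characters
Pairs: 's'+'y', 'i'+'o', 'm'+'q', 'h'+'z', 'l'+'r'
Result: syiomqhzlr


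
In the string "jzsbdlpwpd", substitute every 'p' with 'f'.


Input string: 'jzsbdlpwpd'
Operation: replace 'p' with 'f'
Positions of 'p': 6, 8
After replacement: jzsbdlfwfd


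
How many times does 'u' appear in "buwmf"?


Input string: 'buwmf'
Target character: 'u'
Scan each position: s[1]='u'
Matches found at indices: 1
Total: 1


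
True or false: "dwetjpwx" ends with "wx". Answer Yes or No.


Input string: 'dwetjpwx'
Suffix to check: 'wx'
Last 2 characters of input: 'wx'
Match: True
Result: Yes


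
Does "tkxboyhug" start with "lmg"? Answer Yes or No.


Input string: 'tkxboyhug'
Prefix to check: 'lmg'
First 3 characters of input: 'tkx'
Match: False
Result: No


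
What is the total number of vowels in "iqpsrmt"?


Input string: 'iqpsrmt'
Operation: count vowels (a, e, i, o, u)
Scan: s[0]='i' (vowel), s[1]='q', s[2]='p', s[3]='s', s[4]='r', s[5]='m', s[6]='t'
Vowels found: 1
Result: 1


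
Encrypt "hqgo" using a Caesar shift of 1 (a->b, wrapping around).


Input: 'hqgo', shift = 1
Operation: for each letter, (position + 1) mod 26
Mapping: 'h'(7+1=8)->'i', 'q'(16+1=17)->'r', 'g'(6+1=7)->'h', 'o'(14+1=15)->'p'
Result: irhp


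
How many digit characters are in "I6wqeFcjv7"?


Input string: 'I6wqeFcjv7'
Operation: count digit characters (0-9)
Scan: 'I', '6'(digit), 'w', 'q', 'e', 'F', 'c', 'j', 'v', '7'(digit)
Digits found: 2
Result: 2


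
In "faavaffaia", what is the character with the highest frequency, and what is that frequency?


Input: 'faavaffaia'
Operation: tally each character
Counts: 'a':5, 'f':3, 'i':1, 'v':1
Maximum: 'a' appears 5 times


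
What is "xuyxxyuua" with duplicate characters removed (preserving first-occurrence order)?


Input: 'xuyxxyuua'
Operation: keep first occurrence of each character
Scan: s[0]='x' new -> keep; s[1]='u' new -> keep; s[2]='y' new -> keep; s[3]='x' seen -> skip; s[4]='x' seen -> skip; s[5]='y' seen -> skip; s[6]='u' seen -> skip; s[7]='u' seen -> skip; s[8]='a' new -> keep
Result: xuya


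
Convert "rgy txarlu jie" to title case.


Input string: 'rgy txarlu jie'
Operation: capitalize first letter of each word
Word transformations: 'rgy'->'Rgy', 'txarlu'->'Txarlu', 'jie'->'Jie'
Result: Rgy Txarlu Jie


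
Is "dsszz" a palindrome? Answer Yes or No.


Input string: 'dsszz'
Reversed: 'zzssd'
Compare pairs: s[0]='d' vs s[4]='z' (mismatch), s[1]='s' vs s[3]='z' (mismatch)
Palindrome: No


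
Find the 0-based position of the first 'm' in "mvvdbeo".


Input string: 'mvvdbeo'
Target: 'm'
Scanning left to right: s[0]='m'
First match at index: 0


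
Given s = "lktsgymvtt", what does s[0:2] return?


Input string: 'lktsgymvtt'
Operation: slice [0:2]
Extract characters: s[0]='l', s[1]='k'
Result: lk


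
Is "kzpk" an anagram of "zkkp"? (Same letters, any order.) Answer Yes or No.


String 1: 'zkkp' -> sorted: 'kkpz'
String 2: 'kzpk' -> sorted: 'kkpz'
Compare sorted forms: 'kkpz' == 'kkpz'
Anagram: Yes


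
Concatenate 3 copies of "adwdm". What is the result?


Input string: 'adwdm'
Operation: repeat 3 times
Concatenation: 'adwdm' + 'adwdm' + 'adwdm'
Result: adwdmadwdmadwdm


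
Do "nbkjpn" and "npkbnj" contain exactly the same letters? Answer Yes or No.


String 1: 'nbkjpn' -> sorted: 'bjknnp'
String 2: 'npkbnj' -> sorted: 'bjknnp'
Compare sorted forms: 'bjknnp' == 'bjknnp'
Anagram: Yes


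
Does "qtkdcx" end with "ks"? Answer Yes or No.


Input string: 'qtkdcx'
Suffix to check: 'ks'
Last 2 characters of input: 'cx'
Match: False
Result: No


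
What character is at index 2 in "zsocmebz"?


Input string: 'zsocmebz'
Operation: get character at index 2
Index mapping: s[0]='z', s[1]='s', s[2]='o'
Result: 'o'


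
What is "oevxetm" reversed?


Input string: 'oevxetm'
Operation: reverse character order
Original order: 'o' -> 'e' -> 'v' -> 'x' -> 'e' -> 't' -> 'm'
Reversed order: 'm' -> 't' -> 'e' -> 'x' -> 'v' -> 'e' -> 'o'
Result: mtexveo


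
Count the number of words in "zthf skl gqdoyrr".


Input string: 'zthf skl gqdoyrr'
Operation: split by spaces
Words found: 'zthf', 'skl', 'gqdoyrr'
Word count: 3


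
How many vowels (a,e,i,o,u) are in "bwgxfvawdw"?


Input string: 'bwgxfvawdw'
Operation: count vowels (a, e, i, o, u)
Scan: s[0]='b', s[1]='w', s[2]='g', s[3]='x', s[4]='f', s[5]='v', s[6]='a' (vowel), s[7]='w', s[8]='d', s[9]='w'
Vowels found: 1
Result: 1


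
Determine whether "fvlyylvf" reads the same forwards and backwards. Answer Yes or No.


Input string: 'fvlyylvf'
Reversed: 'fvlyylvf'
Compare pairs: s[0]='f' vs s[7]='f' (match), s[1]='v' vs s[6]='v' (match), s[2]='l' vs s[5]='l' (match), s[3]='y' vs s[4]='y' (match)
Palindrome: Yes


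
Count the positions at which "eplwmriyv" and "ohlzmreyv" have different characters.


String 1: 'eplwmriyv'
String 2: 'ohlzmreyv'
Compare each position: pos 0: 'e'!='o', pos 1: 'p'!='h', pos 2: 'l'=='l', pos 3: 'w'!='z', pos 4: 'm'=='m', pos 5: 'r'=='r', pos 6: 'i'!='e', pos 7: 'y'=='y', pos 8: 'v'=='v'
Differing positions: 4
Hamming distance: 4


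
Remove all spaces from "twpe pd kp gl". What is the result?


Input string: 'twpe pd kp gl'
Operation: remove all spaces
Words: 'twpe', 'pd', 'kp', 'gl'
Join without spaces: twpepdkpgl


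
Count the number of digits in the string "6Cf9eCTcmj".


Input string: '6Cf9eCTcmj'
Operation: count digit characters (0-9)
Scan: '6'(digit), 'C', 'f', '9'(digit), 'e', 'C', 'T', 'c', 'm', 'j'
Digits found: 2
Result: 2


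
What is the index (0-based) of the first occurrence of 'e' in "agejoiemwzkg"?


Input string: 'agejoiemwzkg'
Target: 'e'
Scanning left to right: s[0]='a', s[1]='g', s[2]='e'
First match at index: 2


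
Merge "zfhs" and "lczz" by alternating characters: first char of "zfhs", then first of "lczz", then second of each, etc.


String 1: 'zfhs'
String 2: 'lczz'
Operation: alternate characters
Pairs: 'z'+'l', 'f'+'c', 'h'+'z', 's'+'z'
Result: zlfchzsz


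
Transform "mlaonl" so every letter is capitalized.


Input string: 'mlaonl'
Operation: convert each letter to uppercase
Mapping: 'm'->'M', 'l'->'L', 'a'->'A', 'o'->'O', 'n'->'N', 'l'->'L'
Result: MLAONL


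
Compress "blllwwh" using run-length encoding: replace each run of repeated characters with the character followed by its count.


Input: 'blllwwh'
Operation: identify consecutive runs
Runs: 'b' -> b1, 'lll' -> l3, 'ww' -> w2, 'h' -> h1
Encoded: b1l3w2h1


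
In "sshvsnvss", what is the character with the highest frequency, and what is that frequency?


Input: 'sshvsnvss'
Operation: tally each character
Counts: 'h':1, 'n':1, 's':5, 'v':2
Maximum: 's' appears 5 times


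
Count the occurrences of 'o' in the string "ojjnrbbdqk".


Input string: 'ojjnrbbdqk'
Target character: 'o'
Scan each position: s[0]='o'
Matches found at indices: 0
Total: 1


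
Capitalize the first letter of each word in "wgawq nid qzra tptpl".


Input string: 'wgawq nid qzra tptpl'
Operation: capitalize first letter of each word
Word transformations: 'wgawq'->'Wgawq', 'nid'->'Nid', 'qzra'->'Qzra', 'tptpl'->'Tptpl'
Result: Wgawq Nid Qzra Tptpl


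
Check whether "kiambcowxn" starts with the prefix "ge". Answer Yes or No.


Input string: 'kiambcowxn'
Prefix to check: 'ge'
First 2 characters of input: 'ki'
Match: False
Result: No


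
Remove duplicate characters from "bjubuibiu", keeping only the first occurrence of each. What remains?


Input: 'bjubuibiu'
Operation: keep first occurrence of each character
Scan: s[0]='b' new -> keep; s[1]='j' new -> keep; s[2]='u' new -> keep; s[3]='b' seen -> skip; s[4]='u' seen -> skip; s[5]='i' new -> keep; s[6]='b' seen -> skip; s[7]='i' seen -> skip; s[8]='u' seen -> skip
Result: bjui


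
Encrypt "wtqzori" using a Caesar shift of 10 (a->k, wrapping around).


Input: 'wtqzori', shift = 10
Operation: for each letter, (position + 10) mod 26
Mapping: 'w'(22+10=32, 32 mod 26=6)->'g', 't'(19+10=29, 29 mod 26=3)->'d', 'q'(16+10=26, 26 mod 26=0)->'a', 'z'(25+10=35, 35 mod 26=9)->'j', 'o'(14+10=24)->'y', 'r'(17+10=27, 27 mod 26=1)->'b', 'i'(8+10=18)->'s'
Result: gdajybs


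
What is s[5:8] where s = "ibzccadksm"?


Input string: 'ibzccadksm'
Operation: slice [5:8]
Extract characters: s[5]='a', s[6]='d', s[7]='k'
Result: adk


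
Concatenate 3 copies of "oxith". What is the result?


Input string: 'oxith'
Operation: repeat 3 times
Concatenation: 'oxith' + 'oxith' + 'oxith'
Result: oxithoxithoxith


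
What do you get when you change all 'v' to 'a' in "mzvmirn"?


Input string: 'mzvmirn'
Operation: replace 'v' with 'a'
Positions of 'v': 2
After replacement: mzamirn


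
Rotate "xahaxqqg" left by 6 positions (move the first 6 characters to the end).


Input: 'xahaxqqg', shift = 6
Operation: split at index 6 and swap parts
Front part s[0:6] = 'xahaxq'
Back part s[6:] = 'qg'
Rotated = back + front = 'qg' + 'xahaxq'
Result: qgxahaxq


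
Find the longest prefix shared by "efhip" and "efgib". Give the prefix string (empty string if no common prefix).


String 1: 'efhip'
String 2: 'efgib'
Compare position by position:
pos 0: 'e' vs 'e' match
pos 1: 'f' vs 'f' match
pos 2: 'h' vs 'g' differ -> stop
Longest common prefix: "ef" (length 2)


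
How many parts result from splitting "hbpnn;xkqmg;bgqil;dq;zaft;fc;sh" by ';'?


Input string: 'hbpnn;xkqmg;bgqil;dq;zaft;fc;sh'
Delimiter: ';'
Split result: 'hbpnn', 'xkqmg', 'bgqil', 'dq', 'zaft', 'fc', 'sh'
Number of parts: 7


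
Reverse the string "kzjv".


Input string: 'kzjv'
Operation: reverse character order
Original order: 'k' -> 'z' -> 'j' -> 'v'
Reversed order: 'v' -> 'j' -> 'z' -> 'k'
Result: vjzk


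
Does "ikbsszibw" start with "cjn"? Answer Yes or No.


Input string: 'ikbsszibw'
Prefix to check: 'cjn'
First 3 characters of input: 'ikb'
Match: False
Result: No


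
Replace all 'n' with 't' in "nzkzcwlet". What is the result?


Input string: 'nzkzcwlet'
Operation: replace 'n' with 't'
Positions of 'n': 0
After replacement: tzkzcwlet


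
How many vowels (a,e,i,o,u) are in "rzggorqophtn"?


Input string: 'rzggorqophtn'
Operation: count vowels (a, e, i, o, u)
Scan: s[0]='r', s[1]='z', s[2]='g', s[3]='g', s[4]='o' (vowel), s[5]='r', s[6]='q', s[7]='o' (vowel), s[8]='p', s[9]='h', s[10]='t', s[11]='n'
Vowels found: 2
Result: 2


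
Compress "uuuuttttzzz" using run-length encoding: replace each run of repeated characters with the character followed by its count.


Input: 'uuuuttttzzz'
Operation: identify consecutive runs
Runs: 'uuuu' -> u4, 'tttt' -> t4, 'zzz' -> z3
Encoded: u4t4z3


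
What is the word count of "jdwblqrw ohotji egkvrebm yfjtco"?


Input string: 'jdwblqrw ohotji egkvrebm yfjtco'
Operation: split by spaces
Words found: 'jdwblqrw', 'ohotji', 'egkvrebm', 'yfjtco'
Word count: 4


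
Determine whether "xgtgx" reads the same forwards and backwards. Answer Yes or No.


Input string: 'xgtgx'
Reversed: 'xgtgx'
Compare pairs: s[0]='x' vs s[4]='x' (match), s[1]='g' vs s[3]='g' (match)
Palindrome: Yes


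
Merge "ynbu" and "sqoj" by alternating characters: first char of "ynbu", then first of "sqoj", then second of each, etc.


String 1: 'ynbu'
String 2: 'sqoj'
Operation: alternate characters
Pairs: 'y'+'s', 'n'+'q', 'b'+'o', 'u'+'j'
Result: ysnqbouj


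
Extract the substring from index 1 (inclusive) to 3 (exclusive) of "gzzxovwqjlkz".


Input string: 'gzzxovwqjlkz'
Operation: slice [1:3]
Extract characters: s[1]='z', s[2]='z'
Result: zz


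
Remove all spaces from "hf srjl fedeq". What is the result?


Input string: 'hf srjl fedeq'
Operation: remove all spaces
Words: 'hf', 'srjl', 'fedeq'
Join without spaces: hfsrjlfedeq


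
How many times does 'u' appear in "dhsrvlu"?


Input string: 'dhsrvlu'
Target character: 'u'
Scan each position: s[6]='u'
Matches found at indices: 6
Total: 1


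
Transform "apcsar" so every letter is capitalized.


Input string: 'apcsar'
Operation: convert each letter to uppercase
Mapping: 'a'->'A', 'p'->'P', 'c'->'C', 's'->'S', 'a'->'A', 'r'->'R'
Result: APCSAR


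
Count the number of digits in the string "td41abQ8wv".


Input string: 'td41abQ8wv'
Operation: count digit characters (0-9)
Scan: 't', 'd', '4'(digit), '1'(digit), 'a', 'b', 'Q', '8'(digit), 'w', 'v'
Digits found: 3
Result: 3


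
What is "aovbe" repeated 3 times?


Input string: 'aovbe'
Operation: repeat 3 times
Concatenation: 'aovbe' + 'aovbe' + 'aovbe'
Result: aovbeaovbeaovbe


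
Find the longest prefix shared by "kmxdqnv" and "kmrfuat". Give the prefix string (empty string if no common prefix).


String 1: 'kmxdqnv'
String 2: 'kmrfuat'
Compare position by position:
pos 0: 'k' vs 'k' match
pos 1: 'm' vs 'm' match
pos 2: 'x' vs 'r' differ -> stop
Longest common prefix: "km" (length 2)


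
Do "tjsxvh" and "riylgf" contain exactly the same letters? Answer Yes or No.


String 1: 'tjsxvh' -> sorted: 'hjstvx'
String 2: 'riylgf' -> sorted: 'fgilry'
Compare sorted forms: 'hjstvx' != 'fgilry'
Anagram: No


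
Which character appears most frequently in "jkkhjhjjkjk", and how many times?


Input: 'jkkhjhjjkjk'
Operation: tally each character
Counts: 'h':2, 'j':5, 'k':4
Maximum: 'j' appears 5 times


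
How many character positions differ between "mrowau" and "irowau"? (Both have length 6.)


String 1: 'mrowau'
String 2: 'irowau'
Compare each position: pos 0: 'm'!='i', pos 1: 'r'=='r', pos 2: 'o'=='o', pos 3: 'w'=='w', pos 4: 'a'=='a', pos 5: 'u'=='u'
Differing positions: 1
Hamming distance: 1


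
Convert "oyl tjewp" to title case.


Input string: 'oyl tjewp'
Operation: capitalize first letter of each word
Word transformations: 'oyl'->'Oyl', 'tjewp'->'Tjewp'
Result: Oyl Tjewp


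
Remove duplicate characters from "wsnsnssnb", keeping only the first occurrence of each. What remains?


Input: 'wsnsnssnb'
Operation: keep first occurrence of each character
Scan: s[0]='w' new -> keep; s[1]='s' new -> keep; s[2]='n' new -> keep; s[3]='s' seen -> skip; s[4]='n' seen -> skip; s[5]='s' seen -> skip; s[6]='s' seen -> skip; s[7]='n' seen -> skip; s[8]='b' new -> keep
Result: wsnb


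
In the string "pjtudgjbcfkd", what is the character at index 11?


Input string: 'pjtudgjbcfkd'
Operation: get character at index 11
Index mapping: s[0]='p', s[1]='j', s[2]='t', s[3]='u', s[4]='d', s[5]='g', s[6]='j', s[7]='b', s[8]='c', s[9]='f', s[10]='k', s[11]='d'
Result: 'd'


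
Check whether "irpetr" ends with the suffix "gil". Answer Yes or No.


Input string: 'irpetr'
Suffix to check: 'gil'
Last 3 characters of input: 'etr'
Match: False
Result: No


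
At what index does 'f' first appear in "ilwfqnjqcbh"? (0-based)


Input string: 'ilwfqnjqcbh'
Target: 'f'
Scanning left to right: s[0]='i', s[1]='l', s[2]='w', s[3]='f'
First match at index: 3


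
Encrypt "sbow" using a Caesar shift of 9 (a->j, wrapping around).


Input: 'sbow', shift = 9
Operation: for each letter, (position + 9) mod 26
Mapping: 's'(18+9=27, 27 mod 26=1)->'b', 'b'(1+9=10)->'k', 'o'(14+9=23)->'x', 'w'(22+9=31, 31 mod 26=5)->'f'
Result: bkxf


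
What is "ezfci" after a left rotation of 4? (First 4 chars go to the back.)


Input: 'ezfci', shift = 4
Operation: split at index 4 and swap parts
Front part s[0:4] = 'ezfc'
Back part s[4:] = 'i'
Rotated = back + front = 'i' + 'ezfc'
Result: iezfc


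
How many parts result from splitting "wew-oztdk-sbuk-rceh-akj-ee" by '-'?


Input string: 'wew-oztdk-sbuk-rceh-akj-ee'
Delimiter: '-'
Split result: 'wew', 'oztdk', 'sbuk', 'rceh', 'akj', 'ee'
Number of parts: 6


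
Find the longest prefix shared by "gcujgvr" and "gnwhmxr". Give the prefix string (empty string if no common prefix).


String 1: 'gcujgvr'
String 2: 'gnwhmxr'
Compare position by position:
pos 0: 'g' vs 'g' match
pos 1: 'c' vs 'n' differ -> stop
Longest common prefix: "g" (length 1)


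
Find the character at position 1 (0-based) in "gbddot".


Input string: 'gbddot'
Operation: get character at index 1
Index mapping: s[0]='g', s[1]='b'
Result: 'b'


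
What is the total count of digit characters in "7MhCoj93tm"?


Input string: '7MhCoj93tm'
Operation: count digit characters (0-9)
Scan: '7'(digit), 'M', 'h', 'C', 'o', 'j', '9'(digit), '3'(digit), 't', 'm'
Digits found: 3
Result: 3


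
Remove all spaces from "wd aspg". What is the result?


Input string: 'wd aspg'
Operation: remove all spaces
Words: 'wd', 'aspg'
Join without spaces: wdaspg


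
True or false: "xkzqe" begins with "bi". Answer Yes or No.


Input string: 'xkzqe'
Prefix to check: 'bi'
First 2 characters of input: 'xk'
Match: False
Result: No


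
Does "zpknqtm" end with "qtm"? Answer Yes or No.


Input string: 'zpknqtm'
Suffix to check: 'qtm'
Last 3 characters of input: 'qtm'
Match: True
Result: Yes


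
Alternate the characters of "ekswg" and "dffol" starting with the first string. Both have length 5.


String 1: 'ekswg'
String 2: 'dffol'
Operation: alternate characters
Pairs: 'e'+'d', 'k'+'f', 's'+'f', 'w'+'o', 'g'+'l'
Result: edkfsfwogl


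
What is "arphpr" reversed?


Input string: 'arphpr'
Operation: reverse character order
Original order: 'a' -> 'r' -> 'p' -> 'h' -> 'p' -> 'r'
Reversed order: 'r' -> 'p' -> 'h' -> 'p' -> 'r' -> 'a'
Result: rphpra


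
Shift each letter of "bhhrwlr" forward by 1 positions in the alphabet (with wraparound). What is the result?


Input: 'bhhrwlr', shift = 1
Operation: for each letter, (position + 1) mod 26
Mapping: 'b'(1+1=2)->'c', 'h'(7+1=8)->'i', 'h'(7+1=8)->'i', 'r'(17+1=18)->'s', 'w'(22+1=23)->'x', 'l'(11+1=12)->'m', 'r'(17+1=18)->'s'
Result: ciisxms


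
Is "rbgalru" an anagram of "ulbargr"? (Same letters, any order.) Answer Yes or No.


String 1: 'ulbargr' -> sorted: 'abglrru'
String 2: 'rbgalru' -> sorted: 'abglrru'
Compare sorted forms: 'abglrru' == 'abglrru'
Anagram: Yes


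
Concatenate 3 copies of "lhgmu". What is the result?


Input string: 'lhgmu'
Operation: repeat 3 times
Concatenation: 'lhgmu' + 'lhgmu' + 'lhgmu'
Result: lhgmulhgmulhgmu


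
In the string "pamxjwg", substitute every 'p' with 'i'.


Input string: 'pamxjwg'
Operation: replace 'p' with 'i'
Positions of 'p': 0
After replacement: iamxjwg


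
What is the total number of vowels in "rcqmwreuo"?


Input string: 'rcqmwreuo'
Operation: count vowels (a, e, i, o, u)
Scan: s[0]='r', s[1]='c', s[2]='q', s[3]='m', s[4]='w', s[5]='r', s[6]='e' (vowel), s[7]='u' (vowel), s[8]='o' (vowel)
Vowels found: 3
Result: 3


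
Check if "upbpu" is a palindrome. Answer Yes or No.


Input string: 'upbpu'
Reversed: 'upbpu'
Compare pairs: s[0]='u' vs s[4]='u' (match), s[1]='p' vs s[3]='p' (match)
Palindrome: Yes


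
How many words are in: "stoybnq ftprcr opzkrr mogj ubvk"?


Input string: 'stoybnq ftprcr opzkrr mogj ubvk'
Operation: split by spaces
Words found: 'stoybnq', 'ftprcr', 'opzkrr', 'mogj', 'ubvk'
Word count: 5


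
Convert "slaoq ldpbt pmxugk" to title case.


Input string: 'slaoq ldpbt pmxugk'
Operation: capitalize first letter of each word
Word transformations: 'slaoq'->'Slaoq', 'ldpbt'->'Ldpbt', 'pmxugk'->'Pmxugk'
Result: Slaoq Ldpbt Pmxugk


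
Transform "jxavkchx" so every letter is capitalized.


Input string: 'jxavkchx'
Operation: convert each letter to uppercase
Mapping: 'j'->'J', 'x'->'X', 'a'->'A', 'v'->'V', 'k'->'K', 'c'->'C', 'h'->'H', 'x'->'X'
Result: JXAVKCHX


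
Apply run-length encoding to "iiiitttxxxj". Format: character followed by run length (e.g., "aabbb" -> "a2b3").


Input: 'iiiitttxxxj'
Operation: identify consecutive runs
Runs: 'iiii' -> i4, 'ttt' -> t3, 'xxx' -> x3, 'j' -> j1
Encoded: i4t3x3j1


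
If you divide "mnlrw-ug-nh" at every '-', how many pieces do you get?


Input string: 'mnlrw-ug-nh'
Delimiter: '-'
Split result: 'mnlrw', 'ug', 'nh'
Number of parts: 3


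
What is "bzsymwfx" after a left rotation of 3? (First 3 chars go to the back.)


Input: 'bzsymwfx', shift = 3
Operation: split at index 3 and swap parts
Front part s[0:3] = 'bzs'
Back part s[3:] = 'ymwfx'
Rotated = back + front = 'ymwfx' + 'bzs'
Result: ymwfxbzs


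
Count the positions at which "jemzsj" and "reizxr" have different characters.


String 1: 'jemzsj'
String 2: 'reizxr'
Compare each position: pos 0: 'j'!='r', pos 1: 'e'=='e', pos 2: 'm'!='i', pos 3: 'z'=='z', pos 4: 's'!='x', pos 5: 'j'!='r'
Differing positions: 4
Hamming distance: 4


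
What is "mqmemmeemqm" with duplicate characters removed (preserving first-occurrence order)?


Input: 'mqmemmeemqm'
Operation: keep first occurrence of each character
Scan: s[0]='m' new -> keep; s[1]='q' new -> keep; s[2]='m' seen -> skip; s[3]='e' new -> keep; s[4]='m' seen -> skip; s[5]='m' seen -> skip; s[6]='e' seen -> skip; s[7]='e' seen -> skip; s[8]='m' seen -> skip; s[9]='q' seen -> skip; s[10]='m' seen -> skip
Result: mqe


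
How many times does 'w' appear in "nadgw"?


Input string: 'nadgw'
Target character: 'w'
Scan each position: s[4]='w'
Matches found at indices: 4
Total: 1


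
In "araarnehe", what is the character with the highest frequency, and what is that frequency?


Input: 'araarnehe'
Operation: tally each character
Counts: 'a':3, 'e':2, 'h':1, 'n':1, 'r':2
Maximum: 'a' appears 3 times


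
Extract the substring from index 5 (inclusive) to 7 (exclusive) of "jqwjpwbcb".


Input string: 'jqwjpwbcb'
Operation: slice [5:7]
Extract characters: s[5]='w', s[6]='b'
Result: wb


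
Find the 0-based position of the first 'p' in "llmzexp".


Input string: 'llmzexp'
Target: 'p'
Scanning left to right: s[0]='l', s[1]='l', s[2]='m', s[3]='z', s[4]='e', s[5]='x', s[6]='p'
First match at index: 6


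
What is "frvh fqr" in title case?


Input string: 'frvh fqr'
Operation: capitalize first letter of each word
Word transformations: 'frvh'->'Frvh', 'fqr'->'Fqr'
Result: Frvh Fqr


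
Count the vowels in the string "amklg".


Input string: 'amklg'
Operation: count vowels (a, e, i, o, u)
Scan: s[0]='a' (vowel), s[1]='m', s[2]='k', s[3]='l', s[4]='g'
Vowels found: 1
Result: 1


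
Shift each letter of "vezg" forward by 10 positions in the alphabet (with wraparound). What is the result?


Input: 'vezg', shift = 10
Operation: for each letter, (position + 10) mod 26
Mapping: 'v'(21+10=31, 31 mod 26=5)->'f', 'e'(4+10=14)->'o', 'z'(25+10=35, 35 mod 26=9)->'j', 'g'(6+10=16)->'q'
Result: fojq


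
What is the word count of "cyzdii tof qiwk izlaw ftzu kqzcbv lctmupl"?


Input string: 'cyzdii tof qiwk izlaw ftzu kqzcbv lctmupl'
Operation: split by spaces
Words found: 'cyzdii', 'tof', 'qiwk', 'izlaw', 'ftzu', 'kqzcbv', 'lctmupl'
Word count: 7


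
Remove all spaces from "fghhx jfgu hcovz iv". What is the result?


Input string: 'fghhx jfgu hcovz iv'
Operation: remove all spaces
Words: 'fghhx', 'jfgu', 'hcovz', 'iv'
Join without spaces: fghhxjfguhcovziv


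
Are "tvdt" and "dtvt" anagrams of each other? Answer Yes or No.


String 1: 'tvdt' -> sorted: 'dttv'
String 2: 'dtvt' -> sorted: 'dttv'
Compare sorted forms: 'dttv' == 'dttv'
Anagram: Yes


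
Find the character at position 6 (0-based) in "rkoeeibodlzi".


Input string: 'rkoeeibodlzi'
Operation: get character at index 6
Index mapping: s[0]='r', s[1]='k', s[2]='o', s[3]='e', s[4]='e', s[5]='i', s[6]='b'
Result: 'b'


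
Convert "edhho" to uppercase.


Input string: 'edhho'
Operation: convert each letter to uppercase
Mapping: 'e'->'E', 'd'->'D', 'h'->'H', 'h'->'H', 'o'->'O'
Result: EDHHO


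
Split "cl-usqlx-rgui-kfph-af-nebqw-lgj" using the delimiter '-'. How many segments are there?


Input string: 'cl-usqlx-rgui-kfph-af-nebqw-lgj'
Delimiter: '-'
Split result: 'cl', 'usqlx', 'rgui', 'kfph', 'af', 'nebqw', 'lgj'
Number of parts: 7


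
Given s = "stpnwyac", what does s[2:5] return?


Input string: 'stpnwyac'
Operation: slice [2:5]
Extract characters: s[2]='p', s[3]='n', s[4]='w'
Result: pnw


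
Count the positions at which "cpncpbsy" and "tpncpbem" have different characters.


String 1: 'cpncpbsy'
String 2: 'tpncpbem'
Compare each position: pos 0: 'c'!='t', pos 1: 'p'=='p', pos 2: 'n'=='n', pos 3: 'c'=='c', pos 4: 'p'=='p', pos 5: 'b'=='b', pos 6: 's'!='e', pos 7: 'y'!='m'
Differing positions: 3
Hamming distance: 3


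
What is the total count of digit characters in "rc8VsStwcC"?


Input string: 'rc8VsStwcC'
Operation: count digit characters (0-9)
Scan: 'r', 'c', '8'(digit), 'V', 's', 'S', 't', 'w', 'c', 'C'
Digits found: 1
Result: 1
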